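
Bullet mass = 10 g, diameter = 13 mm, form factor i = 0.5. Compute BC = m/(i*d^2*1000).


BC = m/(i*d^2*1000) = 10/(0.5 * 13^2 * 1000) = 0.0001183

0.0001183


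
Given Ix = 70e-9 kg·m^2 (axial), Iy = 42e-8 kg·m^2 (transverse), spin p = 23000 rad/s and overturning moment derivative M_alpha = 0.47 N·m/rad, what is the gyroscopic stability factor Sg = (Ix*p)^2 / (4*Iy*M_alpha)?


Sg = Ix^2 * p^2 / (4 * Iy * M_alpha) = (70e-9)^2 * 23000^2 / (4 * 42e-8 * 0.47) = 3.283

3.283


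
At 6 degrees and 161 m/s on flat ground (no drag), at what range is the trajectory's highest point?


R = v0^2*sin(2*theta)/g = 161^2*sin(2*6°)/9.81 = 549.366 m
apex_dist = R/2 = 549.366/2 = 274.7 m

274.7 m


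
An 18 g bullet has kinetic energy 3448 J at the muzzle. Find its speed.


v = sqrt(2*E/m) = sqrt(2*3448/0.018) = 619 m/s

619 m/s


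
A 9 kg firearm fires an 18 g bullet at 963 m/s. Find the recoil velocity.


v_recoil = m_p * v_p / m_gun = 0.018 * 963 / 9 = 1.926 m/s

1.926 m/s


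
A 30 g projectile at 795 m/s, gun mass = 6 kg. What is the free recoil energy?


v_r = m_p*v_p/m_gun = 0.03*795/6 = 3.975 m/s, E_r = 0.5*m_gun*v_r^2 = 0.5*6*3.975^2 = 47.4 J

47.4 J


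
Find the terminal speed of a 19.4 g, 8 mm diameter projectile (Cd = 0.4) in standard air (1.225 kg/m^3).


A = pi*(d/2)^2 = pi*(8/2000)^2 = 5.02655e-05 m^2
vt = sqrt(2mg/(Cd*rho*A)) = sqrt(2*0.0194*9.81/(0.4 * 1.225 * 5.02655e-05)) = 124.3 m/s

124.3 m/s


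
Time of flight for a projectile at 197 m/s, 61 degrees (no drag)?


T = 2*v0*sin(theta)/g = 2*197*sin(61°)/9.81 = 35.13 s

35.13 s


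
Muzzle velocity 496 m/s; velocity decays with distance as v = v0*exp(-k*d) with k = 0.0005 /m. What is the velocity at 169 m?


v = v0*exp(-k*d) = 496*exp(-0.0005*169) = 455.8 m/s

455.8 m/s


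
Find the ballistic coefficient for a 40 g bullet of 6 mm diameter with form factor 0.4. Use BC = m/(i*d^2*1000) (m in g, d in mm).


BC = m/(i*d^2*1000) = 40/(0.4 * 6^2 * 1000) = 0.002778

0.002778


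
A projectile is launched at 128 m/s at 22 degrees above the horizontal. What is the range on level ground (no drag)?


R = v0^2 * sin(2*theta) / g = 128^2 * sin(2*22°) / 9.81 = 1160 m

1160 m


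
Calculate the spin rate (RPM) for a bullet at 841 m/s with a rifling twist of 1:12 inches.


twist_m = 12*0.0254 = 0.3048 m
spin = v/twist = 841/0.3048 = 2759.186 rev/s
RPM = spin*60 = 2759.186*60 ≈ 165551 RPM

165551 RPM


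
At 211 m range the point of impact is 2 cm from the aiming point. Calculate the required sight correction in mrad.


1 mrad subtends 1 cm per 10 m of range, so adj = error_cm / (dist_m / 10) = 2 / (211/10) = 0.09479 mrad

0.09479 mrad


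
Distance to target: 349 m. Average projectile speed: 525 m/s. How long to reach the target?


t = d/v = 349/525 = 0.6648 s

0.6648 s


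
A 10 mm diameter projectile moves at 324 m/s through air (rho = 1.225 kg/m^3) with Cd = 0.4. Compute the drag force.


A = pi*(d/2)^2 = pi*(10/2000)^2 = 7.85398e-05 m^2
Fd = 0.5*Cd*rho*A*v^2 = 0.5*0.4*1.225*7.85398e-05*324^2 = 2.02 N

2.02 N


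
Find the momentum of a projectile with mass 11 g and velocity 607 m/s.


p = m*v = 0.011*607 = 6.677 kg·m/s

6.677 kg·m/s


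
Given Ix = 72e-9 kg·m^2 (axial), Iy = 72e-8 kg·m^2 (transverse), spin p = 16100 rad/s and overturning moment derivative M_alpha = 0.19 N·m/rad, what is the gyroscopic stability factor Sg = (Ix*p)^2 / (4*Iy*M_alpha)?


Sg = Ix^2 * p^2 / (4 * Iy * M_alpha) = (72e-9)^2 * 16100^2 / (4 * 72e-8 * 0.19) = 2.456

2.456


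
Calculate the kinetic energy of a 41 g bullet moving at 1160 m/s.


E = 0.5*m*v^2 = 0.5*0.041*1160^2 = 27585 J

27585 J


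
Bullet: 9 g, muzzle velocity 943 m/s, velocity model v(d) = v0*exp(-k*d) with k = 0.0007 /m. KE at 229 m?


v = v0*exp(-k*d) = 943*exp(-0.0007*229) = 803.331 m/s
E = 0.5*m*v^2 = 0.5*0.009*803.331^2 = 2904 J

2904 J


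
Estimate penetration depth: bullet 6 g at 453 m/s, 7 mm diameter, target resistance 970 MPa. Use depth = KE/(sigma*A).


A = pi*(d/2)^2 = pi*(7/2)^2 = 38.4845 mm^2
E = 0.5*m*v^2 = 0.5*0.006*453^2 = 615.627 J
depth = E/(sigma*A) = 615.627 J / (970 MPa * 38.4845 mm^2) = 615.627/(970 * 38.4845) m = 0.0164915 m ≈ 16.49 mm

16.49 mm


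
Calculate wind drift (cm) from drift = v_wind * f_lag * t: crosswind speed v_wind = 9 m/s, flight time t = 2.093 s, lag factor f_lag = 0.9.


drift = v_wind * lag * t = 9 * 0.9 * 2.093 = 16.9533 m ≈ 1695 cm

1695 cm


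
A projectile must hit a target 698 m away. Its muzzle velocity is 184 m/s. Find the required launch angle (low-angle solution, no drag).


sin(2*theta) = R*g/v0^2 = 698*9.81/184^2 = 0.20225, theta = arcsin(0.20225)/2 = 5.834°

5.834 degrees


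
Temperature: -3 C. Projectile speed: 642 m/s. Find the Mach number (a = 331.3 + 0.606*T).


a = 331.3 + 0.606*(-3) = 329.482 m/s
M = v/a = 642/329.482 = 1.949

1.949


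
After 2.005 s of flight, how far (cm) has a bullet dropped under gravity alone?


drop = 0.5*g*t^2 = 0.5*9.81*2.005^2 = 19.7182 m ≈ 1972 cm

1972 cm


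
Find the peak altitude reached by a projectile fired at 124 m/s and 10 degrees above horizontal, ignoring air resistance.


H = (v0*sin(theta))^2 / (2g) = (124*sin(10°))^2 / (2*9.81) = 23.63 m

23.63 m


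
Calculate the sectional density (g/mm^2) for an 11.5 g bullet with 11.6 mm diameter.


SD = m/d^2 = 11.5/11.6^2 = 0.08546 g/mm^2

0.08546 g/mm^2


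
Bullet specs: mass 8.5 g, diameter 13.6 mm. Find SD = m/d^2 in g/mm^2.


SD = m/d^2 = 8.5/13.6^2 = 0.04596 g/mm^2

0.04596 g/mm^2


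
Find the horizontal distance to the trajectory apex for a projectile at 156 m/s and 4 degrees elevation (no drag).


R = v0^2*sin(2*theta)/g = 156^2*sin(2*4°)/9.81 = 345.251 m
apex_dist = R/2 = 345.251/2 = 172.6 m

172.6 m


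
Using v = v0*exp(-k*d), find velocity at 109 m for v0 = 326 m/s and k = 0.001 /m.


v = v0*exp(-k*d) = 326*exp(-0.001*109) = 292.3 m/s

292.3 m/s


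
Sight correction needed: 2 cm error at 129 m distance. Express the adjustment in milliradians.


1 mrad subtends 1 cm per 10 m of range, so adj = error_cm / (dist_m / 10) = 2 / (129/10) = 0.155 mrad

0.155 mrad


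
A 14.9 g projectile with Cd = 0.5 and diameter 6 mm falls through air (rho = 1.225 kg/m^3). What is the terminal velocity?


A = pi*(d/2)^2 = pi*(6/2000)^2 = 2.82743e-05 m^2
vt = sqrt(2mg/(Cd*rho*A)) = sqrt(2*0.0149*9.81/(0.5 * 1.225 * 2.82743e-05)) = 129.9 m/s

129.9 m/s


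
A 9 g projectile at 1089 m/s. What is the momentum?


p = m*v = 0.009*1089 = 9.801 kg·m/s

9.801 kg·m/s


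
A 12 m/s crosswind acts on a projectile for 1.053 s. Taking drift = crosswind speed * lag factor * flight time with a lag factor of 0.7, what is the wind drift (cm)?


drift = v_wind * lag * t = 12 * 0.7 * 1.053 = 8.8452 m ≈ 884.5 cm

884.5 cm


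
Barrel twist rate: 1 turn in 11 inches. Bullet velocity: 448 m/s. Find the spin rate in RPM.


twist_m = 11*0.0254 = 0.2794 m
spin = v/twist = 448/0.2794 = 1603.436 rev/s
RPM = spin*60 = 1603.436*60 ≈ 96206 RPM

96206 RPM


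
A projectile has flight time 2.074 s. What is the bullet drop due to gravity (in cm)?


drop = 0.5*g*t^2 = 0.5*9.81*2.074^2 = 21.0987 m ≈ 2110 cm

2110 cm


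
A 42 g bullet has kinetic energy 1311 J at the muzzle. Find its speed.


v = sqrt(2*E/m) = sqrt(2*1311/0.042) = 249.9 m/s

249.9 m/s


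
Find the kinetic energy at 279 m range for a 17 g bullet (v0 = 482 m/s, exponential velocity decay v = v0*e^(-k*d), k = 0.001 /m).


v = v0*exp(-k*d) = 482*exp(-0.001*279) = 364.652 m/s
E = 0.5*m*v^2 = 0.5*0.017*364.652^2 = 1130 J

1130 J


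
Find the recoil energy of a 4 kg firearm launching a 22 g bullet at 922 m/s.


v_r = m_p*v_p/m_gun = 0.022*922/4 = 5.071 m/s, E_r = 0.5*m_gun*v_r^2 = 0.5*4*5.071^2 = 51.43 J

51.43 J


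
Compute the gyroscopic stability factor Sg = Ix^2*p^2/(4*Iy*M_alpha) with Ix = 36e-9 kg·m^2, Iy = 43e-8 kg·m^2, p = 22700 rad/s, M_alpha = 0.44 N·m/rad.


Sg = Ix^2 * p^2 / (4 * Iy * M_alpha) = (36e-9)^2 * 22700^2 / (4 * 43e-8 * 0.44) = 0.8824

0.8824


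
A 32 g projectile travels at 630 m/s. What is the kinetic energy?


E = 0.5*m*v^2 = 0.5*0.032*630^2 = 6350 J

6350 J


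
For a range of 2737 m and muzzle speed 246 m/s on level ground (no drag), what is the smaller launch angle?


sin(2*theta) = R*g/v0^2 = 2737*9.81/246^2 = 0.443684, theta = arcsin(0.443684)/2 = 13.17°

13.17 degrees


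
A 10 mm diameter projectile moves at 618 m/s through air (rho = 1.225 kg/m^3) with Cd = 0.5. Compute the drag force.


A = pi*(d/2)^2 = pi*(10/2000)^2 = 7.85398e-05 m^2
Fd = 0.5*Cd*rho*A*v^2 = 0.5*0.5*1.225*7.85398e-05*618^2 = 9.186 N

9.186 N


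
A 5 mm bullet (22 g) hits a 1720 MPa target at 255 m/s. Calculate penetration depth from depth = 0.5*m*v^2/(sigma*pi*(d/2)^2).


A = pi*(d/2)^2 = pi*(5/2)^2 = 19.635 mm^2
E = 0.5*m*v^2 = 0.5*0.022*255^2 = 715.275 J
depth = E/(sigma*A) = 715.275 J / (1720 MPa * 19.635 mm^2) = 715.275/(1720 * 19.635) m = 0.0211795 m ≈ 21.18 mm

21.18 mm


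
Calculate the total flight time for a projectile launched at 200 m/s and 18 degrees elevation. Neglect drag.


T = 2*v0*sin(theta)/g = 2*200*sin(18°)/9.81 = 12.6 s

12.6 s


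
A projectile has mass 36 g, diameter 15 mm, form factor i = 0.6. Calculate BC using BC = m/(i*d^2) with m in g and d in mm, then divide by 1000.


BC = m/(i*d^2*1000) = 36/(0.6 * 15^2 * 1000) = 0.0002667

0.0002667


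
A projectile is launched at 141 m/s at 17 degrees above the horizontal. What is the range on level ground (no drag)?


R = v0^2 * sin(2*theta) / g = 141^2 * sin(2*17°) / 9.81 = 1133 m

1133 m


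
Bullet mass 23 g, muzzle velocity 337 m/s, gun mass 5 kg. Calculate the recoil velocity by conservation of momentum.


v_recoil = m_p * v_p / m_gun = 0.023 * 337 / 5 = 1.55 m/s

1.55 m/s


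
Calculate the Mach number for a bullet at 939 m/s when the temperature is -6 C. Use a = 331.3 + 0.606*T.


a = 331.3 + 0.606*(-6) = 327.664 m/s
M = v/a = 939/327.664 = 2.866

2.866


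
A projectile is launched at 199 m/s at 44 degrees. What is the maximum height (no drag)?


H = (v0*sin(theta))^2 / (2g) = (199*sin(44°))^2 / (2*9.81) = 974 m

974 m


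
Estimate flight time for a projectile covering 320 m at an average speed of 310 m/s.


t = d/v = 320/310 = 1.032 s

1.032 s


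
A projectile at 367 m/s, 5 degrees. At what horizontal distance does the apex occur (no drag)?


R = v0^2*sin(2*theta)/g = 367^2*sin(2*5°)/9.81 = 2384.15 m
apex_dist = R/2 = 2384.15/2 = 1192 m

1192 m


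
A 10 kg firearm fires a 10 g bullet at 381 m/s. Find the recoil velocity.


v_recoil = m_p * v_p / m_gun = 0.01 * 381 / 10 = 0.381 m/s

0.381 m/s


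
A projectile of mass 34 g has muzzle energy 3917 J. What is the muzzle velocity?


v = sqrt(2*E/m) = sqrt(2*3917/0.034) = 480 m/s

480 m/s


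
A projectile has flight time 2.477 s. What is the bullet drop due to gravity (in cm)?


drop = 0.5*g*t^2 = 0.5*9.81*2.477^2 = 30.0948 m ≈ 3009 cm

3009 cm


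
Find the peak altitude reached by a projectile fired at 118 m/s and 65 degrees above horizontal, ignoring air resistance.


H = (v0*sin(theta))^2 / (2g) = (118*sin(65°))^2 / (2*9.81) = 582.9 m

582.9 m


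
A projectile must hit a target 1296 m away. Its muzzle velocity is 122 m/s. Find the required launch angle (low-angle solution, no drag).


sin(2*theta) = R*g/v0^2 = 1296*9.81/122^2 = 0.85419, theta = arcsin(0.85419)/2 = 29.34°

29.34 degrees


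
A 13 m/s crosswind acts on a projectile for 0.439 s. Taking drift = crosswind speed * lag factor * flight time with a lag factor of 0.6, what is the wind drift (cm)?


drift = v_wind * lag * t = 13 * 0.6 * 0.439 = 3.4242 m ≈ 342.4 cm

342.4 cm


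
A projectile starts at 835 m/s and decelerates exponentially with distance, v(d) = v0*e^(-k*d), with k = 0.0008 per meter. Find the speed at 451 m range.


v = v0*exp(-k*d) = 835*exp(-0.0008*451) = 582.1 m/s

582.1 m/s


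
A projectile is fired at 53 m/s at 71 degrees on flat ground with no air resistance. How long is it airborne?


T = 2*v0*sin(theta)/g = 2*53*sin(71°)/9.81 = 10.22 s

10.22 s


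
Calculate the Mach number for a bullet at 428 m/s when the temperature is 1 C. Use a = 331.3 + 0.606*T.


a = 331.3 + 0.606*(1) = 331.906 m/s
M = v/a = 428/331.906 = 1.29

1.29


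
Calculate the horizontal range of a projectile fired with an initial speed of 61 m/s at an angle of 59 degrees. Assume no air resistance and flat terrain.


R = v0^2 * sin(2*theta) / g = 61^2 * sin(2*59°) / 9.81 = 334.9 m

334.9 m


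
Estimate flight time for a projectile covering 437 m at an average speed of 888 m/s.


t = d/v = 437/888 = 0.4921 s

0.4921 s


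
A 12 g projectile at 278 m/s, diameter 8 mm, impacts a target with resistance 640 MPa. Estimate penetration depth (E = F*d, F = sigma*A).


A = pi*(d/2)^2 = pi*(8/2)^2 = 50.2655 mm^2
E = 0.5*m*v^2 = 0.5*0.012*278^2 = 463.704 J
depth = E/(sigma*A) = 463.704 J / (640 MPa * 50.2655 mm^2) = 463.704/(640 * 50.2655) m = 0.0144142 m ≈ 14.41 mm

14.41 mm


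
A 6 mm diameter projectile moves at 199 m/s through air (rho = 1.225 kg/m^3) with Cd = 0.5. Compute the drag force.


A = pi*(d/2)^2 = pi*(6/2000)^2 = 2.82743e-05 m^2
Fd = 0.5*Cd*rho*A*v^2 = 0.5*0.5*1.225*2.82743e-05*199^2 = 0.3429 N

0.3429 N


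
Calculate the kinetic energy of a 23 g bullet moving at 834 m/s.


E = 0.5*m*v^2 = 0.5*0.023*834^2 = 7999 J

7999 J


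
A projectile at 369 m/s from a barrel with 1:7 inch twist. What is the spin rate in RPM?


twist_m = 7*0.0254 = 0.1778 m
spin = v/twist = 369/0.1778 = 2075.366 rev/s
RPM = spin*60 = 2075.366*60 ≈ 124522 RPM

124522 RPM


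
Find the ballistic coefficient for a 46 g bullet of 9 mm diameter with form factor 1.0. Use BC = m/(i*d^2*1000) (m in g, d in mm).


BC = m/(i*d^2*1000) = 46/(1.0 * 9^2 * 1000) = 0.0005679

0.0005679


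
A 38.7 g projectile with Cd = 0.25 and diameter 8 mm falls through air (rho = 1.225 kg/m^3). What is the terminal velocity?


A = pi*(d/2)^2 = pi*(8/2000)^2 = 5.02655e-05 m^2
vt = sqrt(2mg/(Cd*rho*A)) = sqrt(2*0.0387*9.81/(0.25 * 1.225 * 5.02655e-05)) = 222.1 m/s

222.1 m/s


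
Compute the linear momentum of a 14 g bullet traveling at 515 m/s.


p = m*v = 0.014*515 = 7.21 kg·m/s

7.21 kg·m/s


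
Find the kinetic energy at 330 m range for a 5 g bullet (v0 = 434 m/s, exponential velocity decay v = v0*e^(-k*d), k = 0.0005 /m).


v = v0*exp(-k*d) = 434*exp(-0.0005*330) = 367.986 m/s
E = 0.5*m*v^2 = 0.5*0.005*367.986^2 = 338.5 J

338.5 J


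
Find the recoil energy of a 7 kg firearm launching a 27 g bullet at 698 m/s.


v_r = m_p*v_p/m_gun = 0.027*698/7 = 2.69229 m/s, E_r = 0.5*m_gun*v_r^2 = 0.5*7*2.69229^2 = 25.37 J

25.37 J


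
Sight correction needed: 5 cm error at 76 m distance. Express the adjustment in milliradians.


1 mrad subtends 1 cm per 10 m of range, so adj = error_cm / (dist_m / 10) = 5 / (76/10) = 0.6579 mrad

0.6579 mrad


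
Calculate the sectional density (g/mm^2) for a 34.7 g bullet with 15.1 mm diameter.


SD = m/d^2 = 34.7/15.1^2 = 0.1522 g/mm^2

0.1522 g/mm^2


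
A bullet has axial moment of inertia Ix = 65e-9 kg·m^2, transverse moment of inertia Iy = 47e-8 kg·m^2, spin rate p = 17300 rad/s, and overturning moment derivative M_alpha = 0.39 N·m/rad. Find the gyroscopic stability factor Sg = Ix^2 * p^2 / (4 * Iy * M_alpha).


Sg = Ix^2 * p^2 / (4 * Iy * M_alpha) = (65e-9)^2 * 17300^2 / (4 * 47e-8 * 0.39) = 1.725

1.725


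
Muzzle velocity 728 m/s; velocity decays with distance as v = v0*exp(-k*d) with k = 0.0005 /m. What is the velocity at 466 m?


v = v0*exp(-k*d) = 728*exp(-0.0005*466) = 576.7 m/s

576.7 m/s


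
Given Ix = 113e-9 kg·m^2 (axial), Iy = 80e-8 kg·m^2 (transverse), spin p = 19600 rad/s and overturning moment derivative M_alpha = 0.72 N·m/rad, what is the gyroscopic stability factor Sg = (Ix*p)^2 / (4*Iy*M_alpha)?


Sg = Ix^2 * p^2 / (4 * Iy * M_alpha) = (113e-9)^2 * 19600^2 / (4 * 80e-8 * 0.72) = 2.129

2.129


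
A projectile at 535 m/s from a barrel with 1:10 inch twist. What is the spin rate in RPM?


twist_m = 10*0.0254 = 0.254 m
spin = v/twist = 535/0.254 = 2106.299 rev/s
RPM = spin*60 = 2106.299*60 ≈ 126378 RPM

126378 RPM


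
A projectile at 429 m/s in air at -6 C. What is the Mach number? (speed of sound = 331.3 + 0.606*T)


a = 331.3 + 0.606*(-6) = 327.664 m/s
M = v/a = 429/327.664 = 1.309

1.309


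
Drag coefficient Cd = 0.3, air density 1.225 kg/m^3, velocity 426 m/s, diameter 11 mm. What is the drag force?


A = pi*(d/2)^2 = pi*(11/2000)^2 = 9.50332e-05 m^2
Fd = 0.5*Cd*rho*A*v^2 = 0.5*0.3*1.225*9.50332e-05*426^2 = 3.169 N

3.169 N


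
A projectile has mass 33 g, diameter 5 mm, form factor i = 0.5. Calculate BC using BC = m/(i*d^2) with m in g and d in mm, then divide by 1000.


BC = m/(i*d^2*1000) = 33/(0.5 * 5^2 * 1000) = 0.00264

0.00264


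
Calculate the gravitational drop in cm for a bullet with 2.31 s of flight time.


drop = 0.5*g*t^2 = 0.5*9.81*2.31^2 = 26.1736 m ≈ 2617 cm

2617 cm


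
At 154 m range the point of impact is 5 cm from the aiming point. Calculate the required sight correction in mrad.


1 mrad subtends 1 cm per 10 m of range, so adj = error_cm / (dist_m / 10) = 5 / (154/10) = 0.3247 mrad

0.3247 mrad


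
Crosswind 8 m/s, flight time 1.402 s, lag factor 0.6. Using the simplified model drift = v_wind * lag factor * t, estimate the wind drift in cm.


drift = v_wind * lag * t = 8 * 0.6 * 1.402 = 6.7296 m ≈ 673 cm

673 cm


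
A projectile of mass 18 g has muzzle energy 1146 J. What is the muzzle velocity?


v = sqrt(2*E/m) = sqrt(2*1146/0.018) = 356.8 m/s

356.8 m/s


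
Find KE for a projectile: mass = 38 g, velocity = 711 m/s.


E = 0.5*m*v^2 = 0.5*0.038*711^2 = 9605 J

9605 J


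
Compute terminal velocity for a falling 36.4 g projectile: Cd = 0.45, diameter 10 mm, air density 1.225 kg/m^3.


A = pi*(d/2)^2 = pi*(10/2000)^2 = 7.85398e-05 m^2
vt = sqrt(2mg/(Cd*rho*A)) = sqrt(2*0.0364*9.81/(0.45 * 1.225 * 7.85398e-05)) = 128.4 m/s

128.4 m/s


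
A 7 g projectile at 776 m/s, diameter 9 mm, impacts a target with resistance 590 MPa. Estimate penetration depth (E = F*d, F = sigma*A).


A = pi*(d/2)^2 = pi*(9/2)^2 = 63.6173 mm^2
E = 0.5*m*v^2 = 0.5*0.007*776^2 = 2107.62 J
depth = E/(sigma*A) = 2107.62 J / (590 MPa * 63.6173 mm^2) = 2107.62/(590 * 63.6173) m = 0.0561519 m ≈ 56.15 mm

56.15 mm


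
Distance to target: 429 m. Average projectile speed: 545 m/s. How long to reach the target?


t = d/v = 429/545 = 0.7872 s

0.7872 s


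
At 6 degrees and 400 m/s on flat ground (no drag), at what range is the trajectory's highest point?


R = v0^2*sin(2*theta)/g = 400^2*sin(2*6°)/9.81 = 3391.02 m
apex_dist = R/2 = 3391.02/2 = 1696 m

1696 m


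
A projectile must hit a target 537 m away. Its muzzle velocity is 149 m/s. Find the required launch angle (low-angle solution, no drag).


sin(2*theta) = R*g/v0^2 = 537*9.81/149^2 = 0.237285, theta = arcsin(0.237285)/2 = 6.863°

6.863 degrees


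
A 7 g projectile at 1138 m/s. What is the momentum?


p = m*v = 0.007*1138 = 7.966 kg·m/s

7.966 kg·m/s


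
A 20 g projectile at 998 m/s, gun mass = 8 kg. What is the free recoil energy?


v_r = m_p*v_p/m_gun = 0.02*998/8 = 2.495 m/s, E_r = 0.5*m_gun*v_r^2 = 0.5*8*2.495^2 = 24.9 J

24.9 J


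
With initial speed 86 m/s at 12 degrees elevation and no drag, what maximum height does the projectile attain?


H = (v0*sin(theta))^2 / (2g) = (86*sin(12°))^2 / (2*9.81) = 16.3 m

16.3 m


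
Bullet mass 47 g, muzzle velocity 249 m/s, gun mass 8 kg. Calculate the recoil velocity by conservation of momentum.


v_recoil = m_p * v_p / m_gun = 0.047 * 249 / 8 = 1.463 m/s

1.463 m/s


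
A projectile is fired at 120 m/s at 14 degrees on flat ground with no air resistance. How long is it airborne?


T = 2*v0*sin(theta)/g = 2*120*sin(14°)/9.81 = 5.919 s

5.919 s


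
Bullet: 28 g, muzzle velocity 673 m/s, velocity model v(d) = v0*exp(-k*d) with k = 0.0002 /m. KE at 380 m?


v = v0*exp(-k*d) = 673*exp(-0.0002*380) = 623.747 m/s
E = 0.5*m*v^2 = 0.5*0.028*623.747^2 = 5447 J

5447 J


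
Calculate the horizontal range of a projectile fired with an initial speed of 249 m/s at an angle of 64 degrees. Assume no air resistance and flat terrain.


R = v0^2 * sin(2*theta) / g = 249^2 * sin(2*64°) / 9.81 = 4980 m

4980 m


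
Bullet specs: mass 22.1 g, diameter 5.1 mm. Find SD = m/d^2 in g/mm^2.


SD = m/d^2 = 22.1/5.1^2 = 0.8497 g/mm^2

0.8497 g/mm^2


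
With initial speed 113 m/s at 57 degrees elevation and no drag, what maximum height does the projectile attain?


H = (v0*sin(theta))^2 / (2g) = (113*sin(57°))^2 / (2*9.81) = 457.8 m

457.8 m


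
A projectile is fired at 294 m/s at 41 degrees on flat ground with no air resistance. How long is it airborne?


T = 2*v0*sin(theta)/g = 2*294*sin(41°)/9.81 = 39.32 s

39.32 s


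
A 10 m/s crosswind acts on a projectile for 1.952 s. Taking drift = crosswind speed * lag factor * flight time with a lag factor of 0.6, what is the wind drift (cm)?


drift = v_wind * lag * t = 10 * 0.6 * 1.952 = 11.712 m ≈ 1171 cm

1171 cm


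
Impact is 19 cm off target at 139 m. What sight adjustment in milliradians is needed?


1 mrad subtends 1 cm per 10 m of range, so adj = error_cm / (dist_m / 10) = 19 / (139/10) = 1.367 mrad

1.367 mrad


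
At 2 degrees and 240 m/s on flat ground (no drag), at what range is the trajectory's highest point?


R = v0^2*sin(2*theta)/g = 240^2*sin(2*2°)/9.81 = 409.579 m
apex_dist = R/2 = 409.579/2 = 204.8 m

204.8 m


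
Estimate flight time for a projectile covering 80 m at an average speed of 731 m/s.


t = d/v = 80/731 = 0.1094 s

0.1094 s


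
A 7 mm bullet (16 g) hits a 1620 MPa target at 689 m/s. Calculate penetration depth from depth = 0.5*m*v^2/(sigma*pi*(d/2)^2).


A = pi*(d/2)^2 = pi*(7/2)^2 = 38.4845 mm^2
E = 0.5*m*v^2 = 0.5*0.016*689^2 = 3797.77 J
depth = E/(sigma*A) = 3797.77 J / (1620 MPa * 38.4845 mm^2) = 3797.77/(1620 * 38.4845) m = 0.0609154 m ≈ 60.92 mm

60.92 mm


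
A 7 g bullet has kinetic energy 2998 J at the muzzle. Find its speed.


v = sqrt(2*E/m) = sqrt(2*2998/0.007) = 925.5 m/s

925.5 m/s


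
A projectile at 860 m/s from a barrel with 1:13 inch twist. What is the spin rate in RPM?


twist_m = 13*0.0254 = 0.3302 m
spin = v/twist = 860/0.3302 = 2604.482 rev/s
RPM = spin*60 = 2604.482*60 ≈ 156269 RPM

156269 RPM


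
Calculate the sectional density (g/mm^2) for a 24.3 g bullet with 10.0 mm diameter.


SD = m/d^2 = 24.3/10.0^2 = 0.243 g/mm^2

0.243 g/mm^2


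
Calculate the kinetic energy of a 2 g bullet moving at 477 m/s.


E = 0.5*m*v^2 = 0.5*0.002*477^2 = 227.5 J

227.5 J


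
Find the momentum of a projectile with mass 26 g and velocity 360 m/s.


p = m*v = 0.026*360 = 9.36 kg·m/s

9.36 kg·m/s


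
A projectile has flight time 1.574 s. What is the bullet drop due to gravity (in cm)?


drop = 0.5*g*t^2 = 0.5*9.81*1.574^2 = 12.152 m ≈ 1215 cm

1215 cm


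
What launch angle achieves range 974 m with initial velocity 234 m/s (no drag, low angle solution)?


sin(2*theta) = R*g/v0^2 = 974*9.81/234^2 = 0.1745, theta = arcsin(0.1745)/2 = 5.025°

5.025 degrees


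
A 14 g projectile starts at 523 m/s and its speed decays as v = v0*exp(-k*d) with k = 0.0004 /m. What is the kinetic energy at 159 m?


v = v0*exp(-k*d) = 523*exp(-0.0004*159) = 490.773 m/s
E = 0.5*m*v^2 = 0.5*0.014*490.773^2 = 1686 J

1686 J


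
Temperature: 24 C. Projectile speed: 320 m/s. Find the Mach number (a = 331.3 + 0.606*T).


a = 331.3 + 0.606*(24) = 345.844 m/s
M = v/a = 320/345.844 = 0.9253

0.9253


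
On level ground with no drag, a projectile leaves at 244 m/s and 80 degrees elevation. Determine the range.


R = v0^2 * sin(2*theta) / g = 244^2 * sin(2*80°) / 9.81 = 2076 m

2076 m


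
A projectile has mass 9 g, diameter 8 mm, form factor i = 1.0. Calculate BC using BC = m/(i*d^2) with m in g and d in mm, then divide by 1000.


BC = m/(i*d^2*1000) = 9/(1.0 * 8^2 * 1000) = 0.0001406

0.0001406


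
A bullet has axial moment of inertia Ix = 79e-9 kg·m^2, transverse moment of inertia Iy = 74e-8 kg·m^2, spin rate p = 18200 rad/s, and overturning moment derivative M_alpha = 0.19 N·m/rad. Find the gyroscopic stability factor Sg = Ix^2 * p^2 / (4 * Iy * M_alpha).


Sg = Ix^2 * p^2 / (4 * Iy * M_alpha) = (79e-9)^2 * 18200^2 / (4 * 74e-8 * 0.19) = 3.676

3.676


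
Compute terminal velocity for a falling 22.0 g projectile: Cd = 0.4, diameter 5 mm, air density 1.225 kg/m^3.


A = pi*(d/2)^2 = pi*(5/2000)^2 = 1.96350e-05 m^2
vt = sqrt(2mg/(Cd*rho*A)) = sqrt(2*0.022*9.81/(0.4 * 1.225 * 1.96350e-05)) = 211.8 m/s

211.8 m/s


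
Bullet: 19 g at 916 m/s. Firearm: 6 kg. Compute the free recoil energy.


v_r = m_p*v_p/m_gun = 0.019*916/6 = 2.90067 m/s, E_r = 0.5*m_gun*v_r^2 = 0.5*6*2.90067^2 = 25.24 J

25.24 J


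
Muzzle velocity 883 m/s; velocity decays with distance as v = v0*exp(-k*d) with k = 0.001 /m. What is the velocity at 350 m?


v = v0*exp(-k*d) = 883*exp(-0.001*350) = 622.2 m/s

622.2 m/s


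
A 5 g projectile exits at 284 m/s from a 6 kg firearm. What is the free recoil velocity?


v_recoil = m_p * v_p / m_gun = 0.005 * 284 / 6 = 0.2367 m/s

0.2367 m/s


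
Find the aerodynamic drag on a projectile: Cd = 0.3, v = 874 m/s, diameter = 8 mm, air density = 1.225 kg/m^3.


A = pi*(d/2)^2 = pi*(8/2000)^2 = 5.02655e-05 m^2
Fd = 0.5*Cd*rho*A*v^2 = 0.5*0.3*1.225*5.02655e-05*874^2 = 7.055 N

7.055 N


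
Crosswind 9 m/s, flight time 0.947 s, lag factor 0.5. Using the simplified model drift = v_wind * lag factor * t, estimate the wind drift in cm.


drift = v_wind * lag * t = 9 * 0.5 * 0.947 = 4.2615 m ≈ 426.1 cm

426.1 cm


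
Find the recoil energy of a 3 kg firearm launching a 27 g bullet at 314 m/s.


v_r = m_p*v_p/m_gun = 0.027*314/3 = 2.826 m/s, E_r = 0.5*m_gun*v_r^2 = 0.5*3*2.826^2 = 11.98 J

11.98 J


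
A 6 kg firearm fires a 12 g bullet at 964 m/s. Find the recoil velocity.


v_recoil = m_p * v_p / m_gun = 0.012 * 964 / 6 = 1.928 m/s

1.928 m/s


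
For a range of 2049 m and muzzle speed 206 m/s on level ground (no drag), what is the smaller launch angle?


sin(2*theta) = R*g/v0^2 = 2049*9.81/206^2 = 0.473671, theta = arcsin(0.473671)/2 = 14.14°

14.14 degrees


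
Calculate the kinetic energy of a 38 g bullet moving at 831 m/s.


E = 0.5*m*v^2 = 0.5*0.038*831^2 = 13121 J

13121 J


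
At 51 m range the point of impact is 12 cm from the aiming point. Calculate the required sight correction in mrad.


1 mrad subtends 1 cm per 10 m of range, so adj = error_cm / (dist_m / 10) = 12 / (51/10) = 2.353 mrad

2.353 mrad


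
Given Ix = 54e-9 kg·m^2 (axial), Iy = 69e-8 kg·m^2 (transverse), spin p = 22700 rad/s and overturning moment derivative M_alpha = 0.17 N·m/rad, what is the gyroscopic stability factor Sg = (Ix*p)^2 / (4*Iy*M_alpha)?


Sg = Ix^2 * p^2 / (4 * Iy * M_alpha) = (54e-9)^2 * 22700^2 / (4 * 69e-8 * 0.17) = 3.202

3.202


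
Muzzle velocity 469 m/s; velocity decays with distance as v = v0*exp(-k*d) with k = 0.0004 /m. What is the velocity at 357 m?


v = v0*exp(-k*d) = 469*exp(-0.0004*357) = 406.6 m/s

406.6 m/s


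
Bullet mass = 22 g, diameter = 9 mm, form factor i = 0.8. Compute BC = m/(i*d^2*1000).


BC = m/(i*d^2*1000) = 22/(0.8 * 9^2 * 1000) = 0.0003395

0.0003395


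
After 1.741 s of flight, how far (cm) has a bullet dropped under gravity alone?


drop = 0.5*g*t^2 = 0.5*9.81*1.741^2 = 14.8675 m ≈ 1487 cm

1487 cm


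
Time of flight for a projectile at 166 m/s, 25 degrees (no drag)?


T = 2*v0*sin(theta)/g = 2*166*sin(25°)/9.81 = 14.3 s

14.3 s


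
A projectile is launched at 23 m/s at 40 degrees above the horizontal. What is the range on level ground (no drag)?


R = v0^2 * sin(2*theta) / g = 23^2 * sin(2*40°) / 9.81 = 53.11 m

53.11 m


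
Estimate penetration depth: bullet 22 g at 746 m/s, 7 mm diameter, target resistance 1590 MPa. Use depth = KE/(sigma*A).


A = pi*(d/2)^2 = pi*(7/2)^2 = 38.4845 mm^2
E = 0.5*m*v^2 = 0.5*0.022*746^2 = 6121.68 J
depth = E/(sigma*A) = 6121.68 J / (1590 MPa * 38.4845 mm^2) = 6121.68/(1590 * 38.4845) m = 0.100043 m ≈ 100 mm

100 mm


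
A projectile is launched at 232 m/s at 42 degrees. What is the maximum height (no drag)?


H = (v0*sin(theta))^2 / (2g) = (232*sin(42°))^2 / (2*9.81) = 1228 m

1228 m


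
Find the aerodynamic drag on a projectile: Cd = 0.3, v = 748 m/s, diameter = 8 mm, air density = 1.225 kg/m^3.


A = pi*(d/2)^2 = pi*(8/2000)^2 = 5.02655e-05 m^2
Fd = 0.5*Cd*rho*A*v^2 = 0.5*0.3*1.225*5.02655e-05*748^2 = 5.168 N

5.168 N


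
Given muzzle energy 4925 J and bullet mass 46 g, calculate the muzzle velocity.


v = sqrt(2*E/m) = sqrt(2*4925/0.046) = 462.7 m/s

462.7 m/s


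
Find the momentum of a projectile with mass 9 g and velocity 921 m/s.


p = m*v = 0.009*921 = 8.289 kg·m/s

8.289 kg·m/s


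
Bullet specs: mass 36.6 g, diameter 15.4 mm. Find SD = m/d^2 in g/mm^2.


SD = m/d^2 = 36.6/15.4^2 = 0.1543 g/mm^2

0.1543 g/mm^2


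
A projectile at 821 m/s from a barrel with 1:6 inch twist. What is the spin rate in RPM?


twist_m = 6*0.0254 = 0.1524 m
spin = v/twist = 821/0.1524 = 5387.139 rev/s
RPM = spin*60 = 5387.139*60 ≈ 323228 RPM

323228 RPM


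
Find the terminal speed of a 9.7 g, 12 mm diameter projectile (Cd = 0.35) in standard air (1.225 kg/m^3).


A = pi*(d/2)^2 = pi*(12/2000)^2 = 1.13097e-04 m^2
vt = sqrt(2mg/(Cd*rho*A)) = sqrt(2*0.0097*9.81/(0.35 * 1.225 * 1.13097e-04)) = 62.65 m/s

62.65 m/s


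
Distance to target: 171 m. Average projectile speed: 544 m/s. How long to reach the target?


t = d/v = 171/544 = 0.3143 s

0.3143 s


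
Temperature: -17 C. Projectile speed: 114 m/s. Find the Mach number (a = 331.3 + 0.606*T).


a = 331.3 + 0.606*(-17) = 320.998 m/s
M = v/a = 114/320.998 = 0.3551

0.3551


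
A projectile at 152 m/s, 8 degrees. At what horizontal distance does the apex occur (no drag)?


R = v0^2*sin(2*theta)/g = 152^2*sin(2*8°)/9.81 = 649.167 m
apex_dist = R/2 = 649.167/2 = 324.6 m

324.6 m


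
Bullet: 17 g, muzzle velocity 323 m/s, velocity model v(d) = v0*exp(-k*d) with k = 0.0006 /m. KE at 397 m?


v = v0*exp(-k*d) = 323*exp(-0.0006*397) = 254.539 m/s
E = 0.5*m*v^2 = 0.5*0.017*254.539^2 = 550.7 J

550.7 J


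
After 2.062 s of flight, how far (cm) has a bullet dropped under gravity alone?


drop = 0.5*g*t^2 = 0.5*9.81*2.062^2 = 20.8553 m ≈ 2086 cm

2086 cm


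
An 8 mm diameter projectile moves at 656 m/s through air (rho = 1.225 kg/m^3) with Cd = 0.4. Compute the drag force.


A = pi*(d/2)^2 = pi*(8/2000)^2 = 5.02655e-05 m^2
Fd = 0.5*Cd*rho*A*v^2 = 0.5*0.4*1.225*5.02655e-05*656^2 = 5.3 N

5.3 N


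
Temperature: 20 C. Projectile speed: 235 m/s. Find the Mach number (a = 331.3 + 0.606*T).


a = 331.3 + 0.606*(20) = 343.42 m/s
M = v/a = 235/343.42 = 0.6843

0.6843


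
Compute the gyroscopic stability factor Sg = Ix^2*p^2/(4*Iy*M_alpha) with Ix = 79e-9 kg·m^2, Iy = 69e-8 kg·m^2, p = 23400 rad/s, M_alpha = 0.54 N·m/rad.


Sg = Ix^2 * p^2 / (4 * Iy * M_alpha) = (79e-9)^2 * 23400^2 / (4 * 69e-8 * 0.54) = 2.293

2.293


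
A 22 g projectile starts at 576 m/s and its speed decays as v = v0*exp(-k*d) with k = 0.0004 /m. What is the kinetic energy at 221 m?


v = v0*exp(-k*d) = 576*exp(-0.0004*221) = 527.267 m/s
E = 0.5*m*v^2 = 0.5*0.022*527.267^2 = 3058 J

3058 J


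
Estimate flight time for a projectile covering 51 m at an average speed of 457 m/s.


t = d/v = 51/457 = 0.1116 s

0.1116 s


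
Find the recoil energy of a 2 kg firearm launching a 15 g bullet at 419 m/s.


v_r = m_p*v_p/m_gun = 0.015*419/2 = 3.1425 m/s, E_r = 0.5*m_gun*v_r^2 = 0.5*2*3.1425^2 = 9.875 J

9.875 J


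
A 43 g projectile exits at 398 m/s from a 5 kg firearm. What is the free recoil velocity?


v_recoil = m_p * v_p / m_gun = 0.043 * 398 / 5 = 3.423 m/s

3.423 m/s


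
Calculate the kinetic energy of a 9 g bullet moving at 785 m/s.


E = 0.5*m*v^2 = 0.5*0.009*785^2 = 2773 J

2773 J


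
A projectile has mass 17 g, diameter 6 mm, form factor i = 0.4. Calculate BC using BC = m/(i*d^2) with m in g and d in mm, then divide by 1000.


BC = m/(i*d^2*1000) = 17/(0.4 * 6^2 * 1000) = 0.001181

0.001181


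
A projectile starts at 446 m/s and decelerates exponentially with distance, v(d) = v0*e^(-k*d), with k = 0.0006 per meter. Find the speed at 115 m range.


v = v0*exp(-k*d) = 446*exp(-0.0006*115) = 416.3 m/s

416.3 m/s


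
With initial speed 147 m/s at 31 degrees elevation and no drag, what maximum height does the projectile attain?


H = (v0*sin(theta))^2 / (2g) = (147*sin(31°))^2 / (2*9.81) = 292.2 m

292.2 m


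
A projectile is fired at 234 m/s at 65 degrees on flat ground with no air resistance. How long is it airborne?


T = 2*v0*sin(theta)/g = 2*234*sin(65°)/9.81 = 43.24 s

43.24 s


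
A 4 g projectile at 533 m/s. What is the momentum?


p = m*v = 0.004*533 = 2.132 kg·m/s

2.132 kg·m/s


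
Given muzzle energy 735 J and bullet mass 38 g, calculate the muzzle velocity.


v = sqrt(2*E/m) = sqrt(2*735/0.038) = 196.7 m/s

196.7 m/s


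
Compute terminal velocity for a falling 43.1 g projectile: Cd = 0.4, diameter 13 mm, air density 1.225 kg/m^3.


A = pi*(d/2)^2 = pi*(13/2000)^2 = 1.32732e-04 m^2
vt = sqrt(2mg/(Cd*rho*A)) = sqrt(2*0.0431*9.81/(0.4 * 1.225 * 1.32732e-04)) = 114 m/s

114 m/s


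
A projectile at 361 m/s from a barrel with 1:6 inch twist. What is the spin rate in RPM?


twist_m = 6*0.0254 = 0.1524 m
spin = v/twist = 361/0.1524 = 2368.766 rev/s
RPM = spin*60 = 2368.766*60 ≈ 142126 RPM

142126 RPM


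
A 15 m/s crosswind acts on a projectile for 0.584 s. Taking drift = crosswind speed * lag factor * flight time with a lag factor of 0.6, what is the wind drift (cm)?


drift = v_wind * lag * t = 15 * 0.6 * 0.584 = 5.256 m ≈ 525.6 cm

525.6 cm


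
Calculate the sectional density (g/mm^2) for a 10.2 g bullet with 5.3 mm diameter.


SD = m/d^2 = 10.2/5.3^2 = 0.3631 g/mm^2

0.3631 g/mm^2


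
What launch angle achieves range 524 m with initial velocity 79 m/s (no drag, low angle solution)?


sin(2*theta) = R*g/v0^2 = 524*9.81/79^2 = 0.823656, theta = arcsin(0.823656)/2 = 27.73°

27.73 degrees


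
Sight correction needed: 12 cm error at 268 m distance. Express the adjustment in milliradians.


1 mrad subtends 1 cm per 10 m of range, so adj = error_cm / (dist_m / 10) = 12 / (268/10) = 0.4478 mrad

0.4478 mrad


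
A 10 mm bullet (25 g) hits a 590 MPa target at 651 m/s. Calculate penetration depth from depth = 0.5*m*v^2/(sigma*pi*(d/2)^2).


A = pi*(d/2)^2 = pi*(10/2)^2 = 78.5398 mm^2
E = 0.5*m*v^2 = 0.5*0.025*651^2 = 5297.51 J
depth = E/(sigma*A) = 5297.51 J / (590 MPa * 78.5398 mm^2) = 5297.51/(590 * 78.5398) m = 0.114322 m ≈ 114.3 mm

114.3 mm


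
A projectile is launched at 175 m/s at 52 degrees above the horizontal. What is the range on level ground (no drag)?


R = v0^2 * sin(2*theta) / g = 175^2 * sin(2*52°) / 9.81 = 3029 m

3029 m


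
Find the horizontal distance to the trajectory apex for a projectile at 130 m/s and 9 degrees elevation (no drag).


R = v0^2*sin(2*theta)/g = 130^2*sin(2*9°)/9.81 = 532.353 m
apex_dist = R/2 = 532.353/2 = 266.2 m

266.2 m


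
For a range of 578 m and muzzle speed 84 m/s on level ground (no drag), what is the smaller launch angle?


sin(2*theta) = R*g/v0^2 = 578*9.81/84^2 = 0.803597, theta = arcsin(0.803597)/2 = 26.74°

26.74 degrees


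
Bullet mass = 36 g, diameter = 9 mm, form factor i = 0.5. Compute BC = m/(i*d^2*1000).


BC = m/(i*d^2*1000) = 36/(0.5 * 9^2 * 1000) = 0.0008889

0.0008889


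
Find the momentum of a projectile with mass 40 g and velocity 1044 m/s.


p = m*v = 0.04*1044 = 41.76 kg·m/s

41.76 kg·m/s


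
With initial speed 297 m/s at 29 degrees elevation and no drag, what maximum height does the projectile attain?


H = (v0*sin(theta))^2 / (2g) = (297*sin(29°))^2 / (2*9.81) = 1057 m

1057 m


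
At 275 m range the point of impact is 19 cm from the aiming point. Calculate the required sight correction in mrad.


1 mrad subtends 1 cm per 10 m of range, so adj = error_cm / (dist_m / 10) = 19 / (275/10) = 0.6909 mrad

0.6909 mrad


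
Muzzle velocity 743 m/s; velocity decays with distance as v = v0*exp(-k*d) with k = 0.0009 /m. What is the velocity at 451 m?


v = v0*exp(-k*d) = 743*exp(-0.0009*451) = 495.1 m/s

495.1 m/s


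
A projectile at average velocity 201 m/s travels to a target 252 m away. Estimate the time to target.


t = d/v = 252/201 = 1.254 s

1.254 s


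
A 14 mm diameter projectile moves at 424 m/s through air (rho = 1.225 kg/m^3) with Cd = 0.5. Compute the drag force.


A = pi*(d/2)^2 = pi*(14/2000)^2 = 1.53938e-04 m^2
Fd = 0.5*Cd*rho*A*v^2 = 0.5*0.5*1.225*1.53938e-04*424^2 = 8.475 N

8.475 N


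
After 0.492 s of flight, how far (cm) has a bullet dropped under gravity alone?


drop = 0.5*g*t^2 = 0.5*9.81*0.492^2 = 1.18732 m ≈ 118.7 cm

118.7 cm


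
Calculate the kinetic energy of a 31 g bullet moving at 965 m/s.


E = 0.5*m*v^2 = 0.5*0.031*965^2 = 14434 J

14434 J


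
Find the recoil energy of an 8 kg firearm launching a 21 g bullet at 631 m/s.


v_r = m_p*v_p/m_gun = 0.021*631/8 = 1.65638 m/s, E_r = 0.5*m_gun*v_r^2 = 0.5*8*1.65638^2 = 10.97 J

10.97 J


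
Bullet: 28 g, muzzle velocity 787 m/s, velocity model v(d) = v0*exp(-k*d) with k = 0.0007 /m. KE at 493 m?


v = v0*exp(-k*d) = 787*exp(-0.0007*493) = 557.314 m/s
E = 0.5*m*v^2 = 0.5*0.028*557.314^2 = 4348 J

4348 J


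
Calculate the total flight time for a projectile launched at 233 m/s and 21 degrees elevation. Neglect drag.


T = 2*v0*sin(theta)/g = 2*233*sin(21°)/9.81 = 17.02 s

17.02 s


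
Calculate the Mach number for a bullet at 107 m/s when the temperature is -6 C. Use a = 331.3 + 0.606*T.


a = 331.3 + 0.606*(-6) = 327.664 m/s
M = v/a = 107/327.664 = 0.3266

0.3266


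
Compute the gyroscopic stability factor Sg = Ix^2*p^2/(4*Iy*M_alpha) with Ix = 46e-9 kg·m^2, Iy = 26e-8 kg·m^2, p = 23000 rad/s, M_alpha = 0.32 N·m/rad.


Sg = Ix^2 * p^2 / (4 * Iy * M_alpha) = (46e-9)^2 * 23000^2 / (4 * 26e-8 * 0.32) = 3.363

3.363


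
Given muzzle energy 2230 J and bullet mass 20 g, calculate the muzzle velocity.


v = sqrt(2*E/m) = sqrt(2*2230/0.02) = 472.2 m/s

472.2 m/s


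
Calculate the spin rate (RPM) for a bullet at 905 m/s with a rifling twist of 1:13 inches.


twist_m = 13*0.0254 = 0.3302 m
spin = v/twist = 905/0.3302 = 2740.763 rev/s
RPM = spin*60 = 2740.763*60 ≈ 164446 RPM

164446 RPM


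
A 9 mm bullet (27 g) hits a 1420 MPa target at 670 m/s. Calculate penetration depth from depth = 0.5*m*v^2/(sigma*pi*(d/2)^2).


A = pi*(d/2)^2 = pi*(9/2)^2 = 63.6173 mm^2
E = 0.5*m*v^2 = 0.5*0.027*670^2 = 6060.15 J
depth = E/(sigma*A) = 6060.15 J / (1420 MPa * 63.6173 mm^2) = 6060.15/(1420 * 63.6173) m = 0.0670842 m ≈ 67.08 mm

67.08 mm


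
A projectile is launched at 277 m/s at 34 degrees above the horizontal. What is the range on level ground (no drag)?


R = v0^2 * sin(2*theta) / g = 277^2 * sin(2*34°) / 9.81 = 7252 m

7252 m


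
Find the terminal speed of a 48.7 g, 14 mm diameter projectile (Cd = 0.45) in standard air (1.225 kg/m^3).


A = pi*(d/2)^2 = pi*(14/2000)^2 = 1.53938e-04 m^2
vt = sqrt(2mg/(Cd*rho*A)) = sqrt(2*0.0487*9.81/(0.45 * 1.225 * 1.53938e-04)) = 106.1 m/s

106.1 m/s
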